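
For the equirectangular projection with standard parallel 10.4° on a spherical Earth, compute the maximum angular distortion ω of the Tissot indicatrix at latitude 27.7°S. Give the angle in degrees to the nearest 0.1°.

With standard parallel φ₀ = 10.4°, the equirectangular projection gives x = Rλ cos φ₀, y = Rφ, so h = 1 and k = cos 10.4° / cos φ.
At 27.7°: h = 1.000, k = 1.111; principal scales a = 1.111, b = 1.000.
sin(ω/2) = (a − b)/(a + b) = 0.1109/2.111 = 0.05253, so ω = 2 arcsin(0.05253) ≈ 6.0°.

6.0°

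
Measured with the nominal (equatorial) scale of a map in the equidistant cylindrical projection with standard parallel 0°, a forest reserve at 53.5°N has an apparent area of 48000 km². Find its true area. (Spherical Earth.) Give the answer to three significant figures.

Plate carrée maps x = Rλ, y = Rφ. The meridian scale is h = 1 and the parallel scale is k = 1/cos φ = sec φ.
Areal scale = h·k = 1 × sec φ; at 53.5°, h = 1.000, k = 1.681, so h·k = 1.681.
True area = apparent / (areal scale) = 48000 / 1.681 ≈ 28600 km².

28600 km²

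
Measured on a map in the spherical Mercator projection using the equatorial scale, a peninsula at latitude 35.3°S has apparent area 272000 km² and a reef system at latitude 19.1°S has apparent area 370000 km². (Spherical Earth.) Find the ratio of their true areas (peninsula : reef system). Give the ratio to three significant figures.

0.548

Since Mercator area scale is 1/cos²φ, the true area equals the apparent area multiplied by cos²φ.
True area of peninsula: 272000 × cos²(35.3°) = 272000 × 0.6661 = 181200 km².
True area of reef system: 370000 × cos²(19.1°) = 370000 × 0.8929 = 330400 km².
Ratio = 181200 / 330400 ≈ 0.548.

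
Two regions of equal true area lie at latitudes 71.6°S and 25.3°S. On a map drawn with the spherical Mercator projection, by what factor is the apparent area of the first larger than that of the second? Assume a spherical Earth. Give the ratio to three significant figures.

8.20

On Mercator, area is exaggerated by sec²φ = 1/cos²φ.
At 71.6°: sec²(71.6°) = 1/0.3156² = 10.04.
At 25.3°: sec²(25.3°) = 1/0.9041² = 1.223.
Ratio = 10.04/1.223 = cos²(25.3°)/cos²(71.6°) ≈ 8.20.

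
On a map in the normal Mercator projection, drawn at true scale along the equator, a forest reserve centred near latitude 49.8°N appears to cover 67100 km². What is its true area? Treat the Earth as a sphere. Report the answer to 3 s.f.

The Mercator projection is conformal; its linear scale factor is the same in every direction and equals sec φ = 1/cos φ.
Areal scale = k² = sec²φ = 1/cos²(49.8°) = 1/0.6455² = 2.400.
True area = apparent / (areal scale) = 67100 / 2.400 ≈ 28000 km².

28000 km²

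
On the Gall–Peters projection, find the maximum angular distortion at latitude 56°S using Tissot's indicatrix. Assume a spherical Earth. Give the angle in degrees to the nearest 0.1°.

The Gall–Peters projection is cylindrical equal-area with φ₀ = 45°. Cylindrical equal-area (φ₀ = 45°): h = cos φ / cos 45° along meridians, k = cos 45° / cos φ along parallels; h·k = 1.
At 56°: h = 0.7908, k = 1.265; principal scales a = 1.265, b = 0.7908.
sin(ω/2) = (a − b)/(a + b) = 0.4737/2.055 = 0.2305, so ω = 2 arcsin(0.2305) ≈ 26.6°.

26.6°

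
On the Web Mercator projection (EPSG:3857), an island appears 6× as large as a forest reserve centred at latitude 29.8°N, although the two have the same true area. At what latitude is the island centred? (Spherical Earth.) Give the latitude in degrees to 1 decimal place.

Mercator areal scale is sec²φ, so apparent-area ratio = sec²φ₁ / sec²φ₂ = cos²φ₂ / cos²φ₁.
cos²φ₂ / cos²φ₁ = 6  ⇒  cos φ₁ = cos 29.8° / √6 = 0.8678/2.449 = 0.3543.
φ₁ = arccos(0.3543) ≈ 69.3°.

69.3°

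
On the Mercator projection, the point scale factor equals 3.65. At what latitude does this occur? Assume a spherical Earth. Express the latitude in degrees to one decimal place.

74.1°

Mercator scale is k = sec φ = 1/cos φ.
1/cos φ = 3.65  ⇒  cos φ = 0.2740  ⇒  φ = arccos(0.2740) ≈ 74.1°.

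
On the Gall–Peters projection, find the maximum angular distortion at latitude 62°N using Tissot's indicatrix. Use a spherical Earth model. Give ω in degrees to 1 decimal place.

45.7°

The Gall–Peters projection is cylindrical equal-area with φ₀ = 45°. Cylindrical equal-area (φ₀ = 45°): h = cos φ / cos 45° along meridians, k = cos 45° / cos φ along parallels; h·k = 1.
At 62°: h = 0.6639, k = 1.506; principal scales a = 1.506, b = 0.6639.
sin(ω/2) = (a − b)/(a + b) = 0.8422/2.170 = 0.3881, so ω = 2 arcsin(0.3881) ≈ 45.7°.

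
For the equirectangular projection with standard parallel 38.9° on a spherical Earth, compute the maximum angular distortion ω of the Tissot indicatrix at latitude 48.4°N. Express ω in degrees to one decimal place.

9.1°

The equidistant cylindrical projection with φ₀ = 38.9° has h = 1 (meridians true) and k = cos φ₀ / cos φ along parallels.
At 48.4°: h = 1.000, k = 1.172; principal scales a = 1.172, b = 1.000.
sin(ω/2) = (a − b)/(a + b) = 0.1722/2.172 = 0.07927, so ω = 2 arcsin(0.07927) ≈ 9.1°.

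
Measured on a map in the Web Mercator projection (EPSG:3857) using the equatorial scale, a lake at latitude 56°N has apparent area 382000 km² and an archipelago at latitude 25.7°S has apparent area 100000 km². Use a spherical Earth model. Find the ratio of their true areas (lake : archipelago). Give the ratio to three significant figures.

1.47

Mercator's areal exaggeration is sec²φ; hence true area = (apparent area) · cos²φ.
True area of lake: 382000 × cos²(56°) = 382000 × 0.3127 = 119500 km².
True area of archipelago: 100000 × cos²(25.7°) = 100000 × 0.8119 = 81190 km².
Ratio = 119500 / 81190 ≈ 1.47.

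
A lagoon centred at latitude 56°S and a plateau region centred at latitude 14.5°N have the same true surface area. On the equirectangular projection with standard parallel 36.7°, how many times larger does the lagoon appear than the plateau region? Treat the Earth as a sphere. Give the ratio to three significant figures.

The equidistant cylindrical projection with φ₀ = 36.7° has h = 1 (meridians true) and k = cos φ₀ / cos φ along parallels.
Areal scale at 56°: h·k = 1.000 × 1.434 = 1.434.
Areal scale at 14.5°: h·k = 1.000 × 0.8282 = 0.8282.
Ratio = 1.434/0.8282 ≈ 1.73.

1.73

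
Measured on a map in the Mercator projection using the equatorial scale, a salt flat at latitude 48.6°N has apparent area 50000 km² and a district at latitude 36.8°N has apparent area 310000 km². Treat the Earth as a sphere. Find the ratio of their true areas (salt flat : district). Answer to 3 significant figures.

On Mercator the areal scale is sec²φ, so true area = apparent × cos²φ.
True area of salt flat: 50000 × cos²(48.6°) = 50000 × 0.4373 = 21870 km².
True area of district: 310000 × cos²(36.8°) = 310000 × 0.6412 = 198800 km².
Ratio = 21870 / 198800 ≈ 0.110.

0.110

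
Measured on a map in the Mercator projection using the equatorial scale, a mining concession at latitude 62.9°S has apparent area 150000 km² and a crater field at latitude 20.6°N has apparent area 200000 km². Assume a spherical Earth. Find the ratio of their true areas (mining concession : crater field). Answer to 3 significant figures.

On Mercator the areal scale is sec²φ, so true area = apparent × cos²φ.
True area of mining concession: 150000 × cos²(62.9°) = 150000 × 0.2075 = 31130 km².
True area of crater field: 200000 × cos²(20.6°) = 200000 × 0.8762 = 175200 km².
Ratio = 31130 / 175200 ≈ 0.178.

0.178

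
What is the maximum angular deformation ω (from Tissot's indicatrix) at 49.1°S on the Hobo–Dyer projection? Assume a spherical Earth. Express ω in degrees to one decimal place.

21.9°

The Hobo–Dyer projection is cylindrical equal-area with φ₀ = 37.5°. A cylindrical equal-area projection with standard parallel φ₀ has meridian scale h = cos φ / cos φ₀ and parallel scale k = cos φ₀ / cos φ (so areas are preserved, h·k = 1).
At 49.1°: h = 0.8253, k = 1.212; principal scales a = 1.212, b = 0.8253.
sin(ω/2) = (a − b)/(a + b) = 0.3864/2.037 = 0.1897, so ω = 2 arcsin(0.1897) ≈ 21.9°.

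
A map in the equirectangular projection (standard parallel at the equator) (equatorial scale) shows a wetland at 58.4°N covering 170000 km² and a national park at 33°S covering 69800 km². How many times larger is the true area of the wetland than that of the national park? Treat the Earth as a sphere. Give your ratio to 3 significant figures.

On the plate carrée, areal scale = h·k = 1 × sec φ, so true area = apparent × cos φ.
True area of wetland: 170000 × cos(58.4°) = 170000 × 0.5240 = 89080 km².
True area of national park: 69800 × cos(33°) = 69800 × 0.8387 = 58540 km².
Ratio = 89080 / 58540 ≈ 1.52.

1.52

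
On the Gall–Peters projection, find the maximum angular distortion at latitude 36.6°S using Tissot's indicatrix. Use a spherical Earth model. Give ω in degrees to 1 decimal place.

Gall–Peters is a cylindrical equal-area projection with standard parallels at ±45°. Cylindrical equal-area (φ₀ = 45°): h = cos φ / cos 45° along meridians, k = cos 45° / cos φ along parallels; h·k = 1.
At 36.6°: h = 1.135, k = 0.8808; principal scales a = 1.135, b = 0.8808.
sin(ω/2) = (a − b)/(a + b) = 0.2546/2.016 = 0.1263, so ω = 2 arcsin(0.1263) ≈ 14.5°.

14.5°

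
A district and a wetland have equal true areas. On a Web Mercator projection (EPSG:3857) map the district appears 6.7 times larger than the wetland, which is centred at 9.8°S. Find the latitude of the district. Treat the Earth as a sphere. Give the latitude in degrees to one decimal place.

67.6°

On Mercator, (apparent₁)/(apparent₂) = sec²φ₁ / sec²φ₂ when true areas are equal.
cos²φ₂ / cos²φ₁ = 6.7  ⇒  cos φ₁ = cos 9.8° / √6.7 = 0.9854/2.588 = 0.3807.
φ₁ = arccos(0.3807) ≈ 67.6°.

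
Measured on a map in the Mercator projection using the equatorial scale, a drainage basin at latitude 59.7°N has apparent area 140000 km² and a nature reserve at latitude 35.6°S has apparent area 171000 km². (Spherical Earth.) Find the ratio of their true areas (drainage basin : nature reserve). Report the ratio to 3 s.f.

0.315

Mercator's areal exaggeration is sec²φ; hence true area = (apparent area) · cos²φ.
True area of drainage basin: 140000 × cos²(59.7°) = 140000 × 0.2545 = 35640 km².
True area of nature reserve: 171000 × cos²(35.6°) = 171000 × 0.6611 = 113100 km².
Ratio = 35640 / 113100 ≈ 0.315.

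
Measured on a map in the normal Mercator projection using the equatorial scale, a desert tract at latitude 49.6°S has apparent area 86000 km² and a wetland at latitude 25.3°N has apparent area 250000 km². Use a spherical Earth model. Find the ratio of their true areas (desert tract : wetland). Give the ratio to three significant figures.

0.177

Mercator's areal exaggeration is sec²φ; hence true area = (apparent area) · cos²φ.
True area of desert tract: 86000 × cos²(49.6°) = 86000 × 0.4201 = 36130 km².
True area of wetland: 250000 × cos²(25.3°) = 250000 × 0.8174 = 204300 km².
Ratio = 36130 / 204300 ≈ 0.177.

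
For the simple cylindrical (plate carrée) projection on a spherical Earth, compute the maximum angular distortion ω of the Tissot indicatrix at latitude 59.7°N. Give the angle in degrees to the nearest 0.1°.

38.5°

For the equirectangular projection with φ₀ = 0 (plate carrée), h = 1 along meridians and k = sec φ along parallels.
At 59.7°: h = 1.000, k = 1.982; principal scales a = 1.982, b = 1.000.
sin(ω/2) = (a − b)/(a + b) = 0.9821/2.982 = 0.3293, so ω = 2 arcsin(0.3293) ≈ 38.5°.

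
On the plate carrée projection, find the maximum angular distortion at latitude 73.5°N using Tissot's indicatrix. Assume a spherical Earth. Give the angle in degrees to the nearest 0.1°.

For the equirectangular projection with φ₀ = 0 (plate carrée), h = 1 along meridians and k = sec φ along parallels.
At 73.5°: h = 1.000, k = 3.521; principal scales a = 3.521, b = 1.000.
sin(ω/2) = (a − b)/(a + b) = 2.521/4.521 = 0.5576, so ω = 2 arcsin(0.5576) ≈ 67.8°.

67.8°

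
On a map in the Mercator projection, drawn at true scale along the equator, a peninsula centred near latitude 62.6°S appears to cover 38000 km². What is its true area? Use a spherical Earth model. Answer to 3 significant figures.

8050 km²

The Mercator projection is conformal; its linear scale factor is the same in every direction and equals sec φ = 1/cos φ.
Areal scale = k² = sec²φ = 1/cos²(62.6°) = 1/0.4602² = 4.722.
True area = apparent / (areal scale) = 38000 / 4.722 ≈ 8050 km².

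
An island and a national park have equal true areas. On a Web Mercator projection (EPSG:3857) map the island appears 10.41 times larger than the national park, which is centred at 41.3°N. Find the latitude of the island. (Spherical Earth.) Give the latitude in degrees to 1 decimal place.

For equal true areas on Mercator, apparent areas scale as sec²φ, so the ratio is cos²φ₂ / cos²φ₁.
cos²φ₂ / cos²φ₁ = 10.41  ⇒  cos φ₁ = cos 41.3° / √10.41 = 0.7513/3.226 = 0.2328.
φ₁ = arccos(0.2328) ≈ 76.5°.

76.5°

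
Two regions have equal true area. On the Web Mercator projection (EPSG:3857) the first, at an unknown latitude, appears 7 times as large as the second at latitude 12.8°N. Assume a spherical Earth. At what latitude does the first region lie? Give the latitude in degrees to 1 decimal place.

On Mercator, (apparent₁)/(apparent₂) = sec²φ₁ / sec²φ₂ when true areas are equal.
cos²φ₂ / cos²φ₁ = 7  ⇒  cos φ₁ = cos 12.8° / √7 = 0.9751/2.646 = 0.3686.
φ₁ = arccos(0.3686) ≈ 68.4°.

68.4°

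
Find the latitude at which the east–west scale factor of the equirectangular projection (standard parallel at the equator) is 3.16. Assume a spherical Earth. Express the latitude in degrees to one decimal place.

71.6°

Plate carrée: h = 1, k = sec φ along parallels.
sec φ = 3.16  ⇒  cos φ = 0.3165  ⇒  φ ≈ 71.6°.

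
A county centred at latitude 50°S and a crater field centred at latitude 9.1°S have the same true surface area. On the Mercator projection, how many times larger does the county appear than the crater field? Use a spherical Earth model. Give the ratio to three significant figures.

Mercator areal scale is sec²φ.
At 50°: sec²(50°) = 1/0.6428² = 2.420.
At 9.1°: sec²(9.1°) = 1/0.9874² = 1.026.
Ratio = 2.420/1.026 = cos²(9.1°)/cos²(50°) ≈ 2.36.

2.36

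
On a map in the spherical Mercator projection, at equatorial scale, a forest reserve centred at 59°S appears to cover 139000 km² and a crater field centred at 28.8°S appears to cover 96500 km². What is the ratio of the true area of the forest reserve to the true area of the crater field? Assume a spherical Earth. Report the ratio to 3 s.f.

0.498

Mercator's areal exaggeration is sec²φ; hence true area = (apparent area) · cos²φ.
True area of forest reserve: 139000 × cos²(59°) = 139000 × 0.2653 = 36870 km².
True area of crater field: 96500 × cos²(28.8°) = 96500 × 0.7679 = 74100 km².
Ratio = 36870 / 74100 ≈ 0.498.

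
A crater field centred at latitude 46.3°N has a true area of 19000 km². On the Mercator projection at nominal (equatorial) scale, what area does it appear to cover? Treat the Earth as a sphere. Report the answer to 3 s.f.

For Mercator, h = k = sec φ (a conformal cylindrical projection has a single point scale, 1/cos φ).
Areal scale = k² = sec²φ = 1/cos²(46.3°) = 1/0.6909² = 2.095.
Apparent area = 19000 × 2.095 ≈ 39800 km².

39800 km²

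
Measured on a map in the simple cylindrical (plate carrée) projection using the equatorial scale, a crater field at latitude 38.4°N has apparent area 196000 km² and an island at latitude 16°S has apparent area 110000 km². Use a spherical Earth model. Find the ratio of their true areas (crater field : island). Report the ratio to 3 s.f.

1.45

Plate carrée has h = 1 and k = sec φ, giving areal scale sec φ; true area = (apparent area) · cos φ.
True area of crater field: 196000 × cos(38.4°) = 196000 × 0.7837 = 153600 km².
True area of island: 110000 × cos(16°) = 110000 × 0.9613 = 105700 km².
Ratio = 153600 / 105700 ≈ 1.45.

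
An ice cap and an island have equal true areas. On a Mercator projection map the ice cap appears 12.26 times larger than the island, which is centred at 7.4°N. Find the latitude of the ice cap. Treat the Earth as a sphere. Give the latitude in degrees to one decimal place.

73.5°

For equal true areas on Mercator, apparent areas scale as sec²φ, so the ratio is cos²φ₂ / cos²φ₁.
cos²φ₂ / cos²φ₁ = 12.26  ⇒  cos φ₁ = cos 7.4° / √12.26 = 0.9917/3.501 = 0.2832.
φ₁ = arccos(0.2832) ≈ 73.5°.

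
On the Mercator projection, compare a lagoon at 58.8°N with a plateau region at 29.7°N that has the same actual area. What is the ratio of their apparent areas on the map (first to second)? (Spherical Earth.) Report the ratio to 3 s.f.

On Mercator, area is exaggerated by sec²φ = 1/cos²φ.
At 58.8°: sec²(58.8°) = 1/0.5180² = 3.726.
At 29.7°: sec²(29.7°) = 1/0.8686² = 1.325.
Ratio = 3.726/1.325 = cos²(29.7°)/cos²(58.8°) ≈ 2.81.

2.81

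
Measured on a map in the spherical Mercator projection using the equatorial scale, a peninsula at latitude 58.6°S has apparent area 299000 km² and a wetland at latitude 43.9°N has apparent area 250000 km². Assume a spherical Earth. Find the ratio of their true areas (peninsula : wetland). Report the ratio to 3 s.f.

0.625

Mercator's areal exaggeration is sec²φ; hence true area = (apparent area) · cos²φ.
True area of peninsula: 299000 × cos²(58.6°) = 299000 × 0.2715 = 81160 km².
True area of wetland: 250000 × cos²(43.9°) = 250000 × 0.5192 = 129800 km².
Ratio = 81160 / 129800 ≈ 0.625.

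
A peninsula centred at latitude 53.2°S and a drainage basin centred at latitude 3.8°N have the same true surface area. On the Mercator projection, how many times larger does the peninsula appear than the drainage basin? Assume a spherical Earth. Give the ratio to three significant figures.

Mercator areal scale is sec²φ.
At 53.2°: sec²(53.2°) = 1/0.5990² = 2.787.
At 3.8°: sec²(3.8°) = 1/0.9978² = 1.004.
Ratio = 2.787/1.004 = cos²(3.8°)/cos²(53.2°) ≈ 2.77.

2.77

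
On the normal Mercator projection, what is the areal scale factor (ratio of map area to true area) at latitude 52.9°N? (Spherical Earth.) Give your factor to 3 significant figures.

2.75

For Mercator, h = k = sec φ (a conformal cylindrical projection has a single point scale, 1/cos φ).
Areal scale = k² = sec²φ = 1/cos²(52.9°) = 1/0.6032² = 2.748.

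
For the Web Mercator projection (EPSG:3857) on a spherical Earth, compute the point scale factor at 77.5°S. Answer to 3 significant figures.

4.62

Mercator is conformal, so the point scale is isotropic: h = k = sec φ = 1/cos φ.
k = 1/cos 77.5° = 1/0.2164 = 4.620.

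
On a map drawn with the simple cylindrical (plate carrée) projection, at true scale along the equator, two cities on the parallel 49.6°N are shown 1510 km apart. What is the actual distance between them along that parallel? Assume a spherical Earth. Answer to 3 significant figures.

For the equirectangular projection with φ₀ = 0 (plate carrée), h = 1 along meridians and k = sec φ along parallels.
Along the parallel at 49.6°, map distances are exaggerated by k = sec 49.6° = 1.543.
True distance = 1510 / 1.543 = 1510 × cos 49.6° ≈ 979 km.

979 km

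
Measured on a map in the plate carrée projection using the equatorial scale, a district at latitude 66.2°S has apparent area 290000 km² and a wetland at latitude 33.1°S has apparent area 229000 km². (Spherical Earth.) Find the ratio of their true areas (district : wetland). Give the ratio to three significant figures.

0.610

On the plate carrée, areal scale = h·k = 1 × sec φ, so true area = apparent × cos φ.
True area of district: 290000 × cos(66.2°) = 290000 × 0.4035 = 117000 km².
True area of wetland: 229000 × cos(33.1°) = 229000 × 0.8377 = 191800 km².
Ratio = 117000 / 191800 ≈ 0.610.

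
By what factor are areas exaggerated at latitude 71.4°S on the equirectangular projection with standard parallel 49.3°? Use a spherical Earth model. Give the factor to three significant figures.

2.04

The equidistant cylindrical projection with φ₀ = 49.3° has h = 1 (meridians true) and k = cos φ₀ / cos φ along parallels.
Areal scale = h·k = 1 × cos φ₀ / cos φ; at 71.4°, h = 1.000, k = 2.044, so h·k = 2.044.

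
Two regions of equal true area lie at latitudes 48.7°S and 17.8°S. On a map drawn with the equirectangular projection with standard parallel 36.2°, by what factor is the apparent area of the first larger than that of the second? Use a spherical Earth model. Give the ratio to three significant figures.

1.44

In the equirectangular projection with standard parallel φ₀ = 36.2° (x = Rλ cos φ₀, y = Rφ), meridians are true-scale (h = 1) and the parallel scale is k = cos φ₀ / cos φ.
Areal scale at 48.7°: h·k = 1.000 × 1.223 = 1.223.
Areal scale at 17.8°: h·k = 1.000 × 0.8475 = 0.8475.
Ratio = 1.223/0.8475 ≈ 1.44.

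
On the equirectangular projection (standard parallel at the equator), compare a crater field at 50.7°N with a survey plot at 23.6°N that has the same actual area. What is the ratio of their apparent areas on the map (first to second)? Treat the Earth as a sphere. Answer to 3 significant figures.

Plate carrée maps x = Rλ, y = Rφ. The meridian scale is h = 1 and the parallel scale is k = 1/cos φ = sec φ.
Areal scale at 50.7°: h·k = 1.000 × 1.579 = 1.579.
Areal scale at 23.6°: h·k = 1.000 × 1.091 = 1.091.
Ratio = 1.579/1.091 ≈ 1.45.

1.45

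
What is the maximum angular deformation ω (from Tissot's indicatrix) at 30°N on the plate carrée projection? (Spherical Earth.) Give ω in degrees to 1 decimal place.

8.2°

Plate carrée maps x = Rλ, y = Rφ. The meridian scale is h = 1 and the parallel scale is k = 1/cos φ = sec φ.
At 30°: h = 1.000, k = 1.155; principal scales a = 1.155, b = 1.000.
sin(ω/2) = (a − b)/(a + b) = 0.1547/2.155 = 0.07180, so ω = 2 arcsin(0.07180) ≈ 8.2°.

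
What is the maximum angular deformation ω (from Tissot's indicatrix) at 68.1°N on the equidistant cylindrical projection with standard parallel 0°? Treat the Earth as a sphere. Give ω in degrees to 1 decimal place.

54.3°

In the plate carrée (x = Rλ, y = Rφ), meridians are true-scale (h = 1) and parallels are stretched by k = sec φ.
At 68.1°: h = 1.000, k = 2.681; principal scales a = 2.681, b = 1.000.
sin(ω/2) = (a − b)/(a + b) = 1.681/3.681 = 0.4567, so ω = 2 arcsin(0.4567) ≈ 54.3°.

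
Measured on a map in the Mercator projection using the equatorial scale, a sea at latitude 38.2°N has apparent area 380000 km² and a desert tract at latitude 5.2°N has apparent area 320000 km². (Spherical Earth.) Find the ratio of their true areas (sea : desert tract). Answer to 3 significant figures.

0.739

Since Mercator area scale is 1/cos²φ, the true area equals the apparent area multiplied by cos²φ.
True area of sea: 380000 × cos²(38.2°) = 380000 × 0.6176 = 234700 km².
True area of desert tract: 320000 × cos²(5.2°) = 320000 × 0.9918 = 317400 km².
Ratio = 234700 / 317400 ≈ 0.739.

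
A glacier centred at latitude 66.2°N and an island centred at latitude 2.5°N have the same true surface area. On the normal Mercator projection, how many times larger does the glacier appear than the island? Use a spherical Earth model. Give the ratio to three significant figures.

6.13

Mercator is conformal with k = sec φ, so areal scale = k² = sec²φ.
At 66.2°: sec²(66.2°) = 1/0.4035² = 6.141.
At 2.5°: sec²(2.5°) = 1/0.9990² = 1.002.
Ratio = 6.141/1.002 = cos²(2.5°)/cos²(66.2°) ≈ 6.13.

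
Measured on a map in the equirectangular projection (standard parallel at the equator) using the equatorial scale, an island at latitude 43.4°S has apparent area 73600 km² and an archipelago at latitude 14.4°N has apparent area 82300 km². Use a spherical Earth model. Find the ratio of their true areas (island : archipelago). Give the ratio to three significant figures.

Plate carrée has h = 1 and k = sec φ, giving areal scale sec φ; true area = (apparent area) · cos φ.
True area of island: 73600 × cos(43.4°) = 73600 × 0.7266 = 53480 km².
True area of archipelago: 82300 × cos(14.4°) = 82300 × 0.9686 = 79710 km².
Ratio = 53480 / 79710 ≈ 0.671.

0.671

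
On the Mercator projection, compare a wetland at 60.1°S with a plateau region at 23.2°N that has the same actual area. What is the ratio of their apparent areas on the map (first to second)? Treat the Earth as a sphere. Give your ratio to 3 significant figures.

3.40

Mercator is conformal with k = sec φ, so areal scale = k² = sec²φ.
At 60.1°: sec²(60.1°) = 1/0.4985² = 4.024.
At 23.2°: sec²(23.2°) = 1/0.9191² = 1.184.
Ratio = 4.024/1.184 = cos²(23.2°)/cos²(60.1°) ≈ 3.40.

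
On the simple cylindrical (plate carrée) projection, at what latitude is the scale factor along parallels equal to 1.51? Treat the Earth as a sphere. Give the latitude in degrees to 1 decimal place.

Plate carrée: h = 1, k = sec φ along parallels.
sec φ = 1.51  ⇒  cos φ = 0.6623  ⇒  φ ≈ 48.5°.

48.5°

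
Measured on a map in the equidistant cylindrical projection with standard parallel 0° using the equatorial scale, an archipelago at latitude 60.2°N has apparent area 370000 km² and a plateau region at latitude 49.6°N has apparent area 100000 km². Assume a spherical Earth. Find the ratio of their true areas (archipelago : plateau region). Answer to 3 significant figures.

Plate carrée has h = 1 and k = sec φ, giving areal scale sec φ; true area = (apparent area) · cos φ.
True area of archipelago: 370000 × cos(60.2°) = 370000 × 0.4970 = 183900 km².
True area of plateau region: 100000 × cos(49.6°) = 100000 × 0.6481 = 64810 km².
Ratio = 183900 / 64810 ≈ 2.84.

2.84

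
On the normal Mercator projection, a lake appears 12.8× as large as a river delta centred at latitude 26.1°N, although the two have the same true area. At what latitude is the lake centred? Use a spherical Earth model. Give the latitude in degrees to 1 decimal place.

For equal true areas on Mercator, apparent areas scale as sec²φ, so the ratio is cos²φ₂ / cos²φ₁.
cos²φ₂ / cos²φ₁ = 12.8  ⇒  cos φ₁ = cos 26.1° / √12.8 = 0.8980/3.578 = 0.2510.
φ₁ = arccos(0.2510) ≈ 75.5°.

75.5°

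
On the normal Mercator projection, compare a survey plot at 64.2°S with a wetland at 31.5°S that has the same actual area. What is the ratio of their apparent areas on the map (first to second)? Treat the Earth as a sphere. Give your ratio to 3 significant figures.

3.84

Mercator areal scale is sec²φ.
At 64.2°: sec²(64.2°) = 1/0.4352² = 5.279.
At 31.5°: sec²(31.5°) = 1/0.8526² = 1.376.
Ratio = 5.279/1.376 = cos²(31.5°)/cos²(64.2°) ≈ 3.84.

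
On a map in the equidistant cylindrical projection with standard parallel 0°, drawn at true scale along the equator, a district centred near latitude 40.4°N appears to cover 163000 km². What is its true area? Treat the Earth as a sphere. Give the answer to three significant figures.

124000 km²

Plate carrée maps x = Rλ, y = Rφ. The meridian scale is h = 1 and the parallel scale is k = 1/cos φ = sec φ.
Areal scale = h·k = 1 × sec φ; at 40.4°, h = 1.000, k = 1.313, so h·k = 1.313.
True area = apparent / (areal scale) = 163000 / 1.313 ≈ 124000 km².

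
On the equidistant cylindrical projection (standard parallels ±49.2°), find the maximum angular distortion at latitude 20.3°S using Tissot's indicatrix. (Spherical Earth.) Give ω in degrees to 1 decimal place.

20.6°

The equidistant cylindrical projection with φ₀ = 49.2° has h = 1 (meridians true) and k = cos φ₀ / cos φ along parallels.
At 20.3°: h = 1.000, k = 0.6967; principal scales a = 1.000, b = 0.6967.
sin(ω/2) = (a − b)/(a + b) = 0.3033/1.697 = 0.1788, so ω = 2 arcsin(0.1788) ≈ 20.6°.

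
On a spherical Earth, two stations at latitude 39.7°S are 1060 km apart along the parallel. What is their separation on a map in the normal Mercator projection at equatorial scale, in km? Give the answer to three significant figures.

1380 km

For Mercator, h = k = sec φ (a conformal cylindrical projection has a single point scale, 1/cos φ).
Along the parallel, k = sec 39.7° = 1/0.7694 = 1.300.
Map distance = 1060 × 1.300 ≈ 1380 km.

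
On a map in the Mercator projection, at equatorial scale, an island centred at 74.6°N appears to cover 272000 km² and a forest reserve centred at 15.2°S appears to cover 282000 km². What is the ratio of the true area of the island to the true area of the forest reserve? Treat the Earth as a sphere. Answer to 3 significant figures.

0.0730

On Mercator the areal scale is sec²φ, so true area = apparent × cos²φ.
True area of island: 272000 × cos²(74.6°) = 272000 × 0.07052 = 19180 km².
True area of forest reserve: 282000 × cos²(15.2°) = 282000 × 0.9313 = 262600 km².
Ratio = 19180 / 262600 ≈ 0.0730.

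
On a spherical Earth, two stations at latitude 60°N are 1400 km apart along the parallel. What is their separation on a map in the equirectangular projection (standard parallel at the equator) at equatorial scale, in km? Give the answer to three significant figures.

Plate carrée maps x = Rλ, y = Rφ. The meridian scale is h = 1 and the parallel scale is k = 1/cos φ = sec φ.
Along the parallel, k = sec 60° = 1/0.5000 = 2.000.
Map distance = 1400 × 2.000 ≈ 2800 km.

2800 km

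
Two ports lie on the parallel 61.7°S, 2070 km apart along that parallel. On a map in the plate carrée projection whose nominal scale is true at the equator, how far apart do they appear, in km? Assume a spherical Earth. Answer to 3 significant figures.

4370 km

Plate carrée maps x = Rλ, y = Rφ. The meridian scale is h = 1 and the parallel scale is k = 1/cos φ = sec φ.
Along the parallel, k = sec 61.7° = 1/0.4741 = 2.109.
Map distance = 2070 × 2.109 ≈ 4370 km.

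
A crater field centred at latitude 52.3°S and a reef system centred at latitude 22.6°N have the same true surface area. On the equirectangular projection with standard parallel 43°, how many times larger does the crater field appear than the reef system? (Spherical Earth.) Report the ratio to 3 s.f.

1.51

The equidistant cylindrical projection with φ₀ = 43° has h = 1 (meridians true) and k = cos φ₀ / cos φ along parallels.
Areal scale at 52.3°: h·k = 1.000 × 1.196 = 1.196.
Areal scale at 22.6°: h·k = 1.000 × 0.7922 = 0.7922.
Ratio = 1.196/0.7922 ≈ 1.51.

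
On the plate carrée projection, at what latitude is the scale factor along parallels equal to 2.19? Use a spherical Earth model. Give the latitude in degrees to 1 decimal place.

Plate carrée: h = 1, k = sec φ along parallels.
sec φ = 2.19  ⇒  cos φ = 0.4566  ⇒  φ ≈ 62.8°.

62.8°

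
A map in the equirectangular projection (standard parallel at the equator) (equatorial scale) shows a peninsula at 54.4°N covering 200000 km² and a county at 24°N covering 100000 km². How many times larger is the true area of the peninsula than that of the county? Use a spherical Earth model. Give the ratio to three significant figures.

Plate carrée has h = 1 and k = sec φ, giving areal scale sec φ; true area = (apparent area) · cos φ.
True area of peninsula: 200000 × cos(54.4°) = 200000 × 0.5821 = 116400 km².
True area of county: 100000 × cos(24°) = 100000 × 0.9135 = 91350 km².
Ratio = 116400 / 91350 ≈ 1.27.

1.27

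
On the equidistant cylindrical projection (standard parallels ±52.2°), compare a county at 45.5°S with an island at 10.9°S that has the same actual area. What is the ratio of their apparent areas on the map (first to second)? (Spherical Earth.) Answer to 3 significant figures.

In the equirectangular projection with standard parallel φ₀ = 52.2° (x = Rλ cos φ₀, y = Rφ), meridians are true-scale (h = 1) and the parallel scale is k = cos φ₀ / cos φ.
Areal scale at 45.5°: h·k = 1.000 × 0.8744 = 0.8744.
Areal scale at 10.9°: h·k = 1.000 × 0.6242 = 0.6242.
Ratio = 0.8744/0.6242 ≈ 1.40.

1.40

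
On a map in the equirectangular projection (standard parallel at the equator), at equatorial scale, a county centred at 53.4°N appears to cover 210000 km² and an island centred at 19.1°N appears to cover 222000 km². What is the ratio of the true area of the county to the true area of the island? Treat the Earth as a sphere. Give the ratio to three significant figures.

0.597

Plate carrée has h = 1 and k = sec φ, giving areal scale sec φ; true area = (apparent area) · cos φ.
True area of county: 210000 × cos(53.4°) = 210000 × 0.5962 = 125200 km².
True area of island: 222000 × cos(19.1°) = 222000 × 0.9449 = 209800 km².
Ratio = 125200 / 209800 ≈ 0.597.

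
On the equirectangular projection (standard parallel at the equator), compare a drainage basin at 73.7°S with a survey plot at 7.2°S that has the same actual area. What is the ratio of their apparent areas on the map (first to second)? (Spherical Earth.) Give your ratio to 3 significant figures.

Plate carrée maps x = Rλ, y = Rφ. The meridian scale is h = 1 and the parallel scale is k = 1/cos φ = sec φ.
Areal scale at 73.7°: h·k = 1.000 × 3.563 = 3.563.
Areal scale at 7.2°: h·k = 1.000 × 1.008 = 1.008.
Ratio = 3.563/1.008 ≈ 3.53.

3.53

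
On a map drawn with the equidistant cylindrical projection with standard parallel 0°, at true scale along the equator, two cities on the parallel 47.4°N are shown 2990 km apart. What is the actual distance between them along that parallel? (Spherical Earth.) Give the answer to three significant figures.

2020 km

For the equirectangular projection with φ₀ = 0 (plate carrée), h = 1 along meridians and k = sec φ along parallels.
Along the parallel at 47.4°, map distances are exaggerated by k = sec 47.4° = 1.477.
True distance = 2990 / 1.477 = 2990 × cos 47.4° ≈ 2020 km.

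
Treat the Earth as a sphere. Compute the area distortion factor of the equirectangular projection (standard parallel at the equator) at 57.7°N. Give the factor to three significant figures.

Plate carrée maps x = Rλ, y = Rφ. The meridian scale is h = 1 and the parallel scale is k = 1/cos φ = sec φ.
Areal scale = h·k = 1 × sec φ; at 57.7°, h = 1.000, k = 1.871, so h·k = 1.871.

1.87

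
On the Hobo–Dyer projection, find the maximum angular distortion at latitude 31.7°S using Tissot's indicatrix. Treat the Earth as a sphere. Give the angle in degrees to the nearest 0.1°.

The Hobo–Dyer projection is cylindrical equal-area with φ₀ = 37.5°. Cylindrical equal-area (φ₀ = 37.5°): h = cos φ / cos 37.5° along meridians, k = cos 37.5° / cos φ along parallels; h·k = 1.
At 31.7°: h = 1.072, k = 0.9325; principal scales a = 1.072, b = 0.9325.
sin(ω/2) = (a − b)/(a + b) = 0.1400/2.005 = 0.06981, so ω = 2 arcsin(0.06981) ≈ 8.0°.

8.0°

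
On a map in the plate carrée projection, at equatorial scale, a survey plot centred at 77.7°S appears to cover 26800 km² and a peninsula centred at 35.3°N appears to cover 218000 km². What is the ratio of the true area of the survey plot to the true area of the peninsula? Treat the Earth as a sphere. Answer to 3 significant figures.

0.0321

On the plate carrée, areal scale = h·k = 1 × sec φ, so true area = apparent × cos φ.
True area of survey plot: 26800 × cos(77.7°) = 26800 × 0.2130 = 5709 km².
True area of peninsula: 218000 × cos(35.3°) = 218000 × 0.8161 = 177900 km².
Ratio = 5709 / 177900 ≈ 0.0321.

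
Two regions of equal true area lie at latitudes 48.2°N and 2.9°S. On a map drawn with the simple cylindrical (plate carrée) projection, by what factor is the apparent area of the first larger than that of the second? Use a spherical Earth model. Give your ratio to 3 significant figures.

In the plate carrée (x = Rλ, y = Rφ), meridians are true-scale (h = 1) and parallels are stretched by k = sec φ.
Areal scale at 48.2°: h·k = 1.000 × 1.500 = 1.500.
Areal scale at 2.9°: h·k = 1.000 × 1.001 = 1.001.
Ratio = 1.500/1.001 ≈ 1.50.

1.50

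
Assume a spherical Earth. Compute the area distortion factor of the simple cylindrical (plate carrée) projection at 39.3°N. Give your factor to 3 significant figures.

1.29

For the equirectangular projection with φ₀ = 0 (plate carrée), h = 1 along meridians and k = sec φ along parallels.
Areal scale = h·k = 1 × sec φ; at 39.3°, h = 1.000, k = 1.292, so h·k = 1.292.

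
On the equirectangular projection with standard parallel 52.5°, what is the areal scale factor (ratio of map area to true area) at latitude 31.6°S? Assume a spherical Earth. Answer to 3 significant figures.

0.715

In the equirectangular projection with standard parallel φ₀ = 52.5° (x = Rλ cos φ₀, y = Rφ), meridians are true-scale (h = 1) and the parallel scale is k = cos φ₀ / cos φ.
Areal scale = h·k = 1 × cos φ₀ / cos φ; at 31.6°, h = 1.000, k = 0.7147, so h·k = 0.7147.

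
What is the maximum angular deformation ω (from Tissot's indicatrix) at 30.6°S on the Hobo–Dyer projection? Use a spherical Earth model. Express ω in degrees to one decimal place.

9.3°

Hobo–Dyer is a cylindrical equal-area projection with standard parallels at ±37.5°. A cylindrical equal-area projection with standard parallel φ₀ has meridian scale h = cos φ / cos φ₀ and parallel scale k = cos φ₀ / cos φ (so areas are preserved, h·k = 1).
At 30.6°: h = 1.085, k = 0.9217; principal scales a = 1.085, b = 0.9217.
sin(ω/2) = (a − b)/(a + b) = 0.1632/2.007 = 0.08135, so ω = 2 arcsin(0.08135) ≈ 9.3°.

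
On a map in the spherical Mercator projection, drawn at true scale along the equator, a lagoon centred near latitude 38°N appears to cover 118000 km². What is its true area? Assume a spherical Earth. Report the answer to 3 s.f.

The Mercator projection is conformal; its linear scale factor is the same in every direction and equals sec φ = 1/cos φ.
Areal scale = k² = sec²φ = 1/cos²(38°) = 1/0.7880² = 1.610.
True area = apparent / (areal scale) = 118000 / 1.610 ≈ 73300 km².

73300 km²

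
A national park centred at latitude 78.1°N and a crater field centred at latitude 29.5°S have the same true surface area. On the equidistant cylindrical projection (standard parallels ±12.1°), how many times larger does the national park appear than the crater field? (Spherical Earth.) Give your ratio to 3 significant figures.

The equidistant cylindrical projection with φ₀ = 12.1° has h = 1 (meridians true) and k = cos φ₀ / cos φ along parallels.
Areal scale at 78.1°: h·k = 1.000 × 4.742 = 4.742.
Areal scale at 29.5°: h·k = 1.000 × 1.123 = 1.123.
Ratio = 4.742/1.123 ≈ 4.22.

4.22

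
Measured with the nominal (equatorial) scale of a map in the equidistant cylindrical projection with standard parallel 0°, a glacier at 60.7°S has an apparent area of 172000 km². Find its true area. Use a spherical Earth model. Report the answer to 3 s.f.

84200 km²

For the equirectangular projection with φ₀ = 0 (plate carrée), h = 1 along meridians and k = sec φ along parallels.
Areal scale = h·k = 1 × sec φ; at 60.7°, h = 1.000, k = 2.043, so h·k = 2.043.
True area = apparent / (areal scale) = 172000 / 2.043 ≈ 84200 km².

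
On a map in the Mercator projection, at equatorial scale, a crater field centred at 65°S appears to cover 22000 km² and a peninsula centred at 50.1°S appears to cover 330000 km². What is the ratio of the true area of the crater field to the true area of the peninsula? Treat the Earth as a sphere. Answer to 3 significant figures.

Since Mercator area scale is 1/cos²φ, the true area equals the apparent area multiplied by cos²φ.
True area of crater field: 22000 × cos²(65°) = 22000 × 0.1786 = 3929 km².
True area of peninsula: 330000 × cos²(50.1°) = 330000 × 0.4115 = 135800 km².
Ratio = 3929 / 135800 ≈ 0.0289.

0.0289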